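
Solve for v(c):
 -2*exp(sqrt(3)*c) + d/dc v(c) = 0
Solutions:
 v(c) = C1 + 2*sqrt(3)*exp(sqrt(3)*c)/3


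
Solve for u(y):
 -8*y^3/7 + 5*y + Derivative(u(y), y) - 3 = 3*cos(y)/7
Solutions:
 u(y) = C1 + 2*y^4/7 - 5*y^2/2 + 3*y + 3*sin(y)/7


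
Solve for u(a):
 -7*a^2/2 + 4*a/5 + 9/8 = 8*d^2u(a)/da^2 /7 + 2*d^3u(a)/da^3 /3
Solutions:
 u(a) = C1 + C2*a + C3*exp(-12*a/7) - 49*a^4/192 + 2051*a^3/2880 - 8687*a^2/11520


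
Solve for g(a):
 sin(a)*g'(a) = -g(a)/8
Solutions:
 g(a) = C1*(cos(a) + 1)^(1/16)/(cos(a) - 1)^(1/16)


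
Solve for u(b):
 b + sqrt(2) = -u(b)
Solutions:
 u(b) = -b - sqrt(2)


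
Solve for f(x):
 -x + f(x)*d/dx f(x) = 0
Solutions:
 f(x) = -sqrt(C1 + x^2)
 f(x) = sqrt(C1 + x^2)


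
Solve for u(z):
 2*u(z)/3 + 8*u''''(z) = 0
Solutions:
 u(z) = (C1*sin(3^(3/4)*z/6) + C2*cos(3^(3/4)*z/6))*exp(-3^(3/4)*z/6) + (C3*sin(3^(3/4)*z/6) + C4*cos(3^(3/4)*z/6))*exp(3^(3/4)*z/6)


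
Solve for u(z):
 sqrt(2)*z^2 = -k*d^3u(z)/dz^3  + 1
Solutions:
 u(z) = C1 + C2*z + C3*z^2 - sqrt(2)*z^5/(60*k) + z^3/(6*k)


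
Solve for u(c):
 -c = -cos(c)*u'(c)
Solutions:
 u(c) = C1 + Integral(c/cos(c), c)


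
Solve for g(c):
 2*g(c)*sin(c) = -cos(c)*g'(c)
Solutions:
 g(c) = C1*cos(c)^2


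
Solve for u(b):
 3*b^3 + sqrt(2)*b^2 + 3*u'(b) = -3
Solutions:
 u(b) = C1 - b^4/4 - sqrt(2)*b^3/9 - b


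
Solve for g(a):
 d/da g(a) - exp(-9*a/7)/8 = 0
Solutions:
 g(a) = C1 - 7*exp(-9*a/7)/72


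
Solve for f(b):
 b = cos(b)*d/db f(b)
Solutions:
 f(b) = C1 + Integral(b/cos(b), b)


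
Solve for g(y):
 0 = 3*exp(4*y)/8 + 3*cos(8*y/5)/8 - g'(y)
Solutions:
 g(y) = C1 + 3*exp(4*y)/32 + 15*sin(8*y/5)/64


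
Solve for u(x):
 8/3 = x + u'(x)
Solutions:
 u(x) = C1 - x^2/2 + 8*x/3


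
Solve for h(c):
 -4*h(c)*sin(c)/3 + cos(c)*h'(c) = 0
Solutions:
 h(c) = C1/cos(c)^(4/3)


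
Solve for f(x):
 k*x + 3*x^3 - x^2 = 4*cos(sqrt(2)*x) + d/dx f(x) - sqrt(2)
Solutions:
 f(x) = C1 + k*x^2/2 + 3*x^4/4 - x^3/3 + sqrt(2)*x - 2*sqrt(2)*sin(sqrt(2)*x)


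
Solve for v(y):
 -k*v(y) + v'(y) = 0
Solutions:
 v(y) = C1*exp(k*y)


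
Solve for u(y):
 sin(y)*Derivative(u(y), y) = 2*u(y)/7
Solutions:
 u(y) = C1*(cos(y) - 1)^(1/7)/(cos(y) + 1)^(1/7)


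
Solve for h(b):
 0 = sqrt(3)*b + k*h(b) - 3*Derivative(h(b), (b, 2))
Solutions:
 h(b) = C1*exp(-sqrt(3)*b*sqrt(k)/3) + C2*exp(sqrt(3)*b*sqrt(k)/3) - sqrt(3)*b/k


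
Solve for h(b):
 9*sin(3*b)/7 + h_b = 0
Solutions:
 h(b) = C1 + 3*cos(3*b)/7


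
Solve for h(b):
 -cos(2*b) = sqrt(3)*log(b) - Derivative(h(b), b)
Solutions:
 h(b) = C1 + sqrt(3)*b*(log(b) - 1) + sin(2*b)/2


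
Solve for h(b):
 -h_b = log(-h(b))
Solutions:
 -li(-h(b)) = C1 - b


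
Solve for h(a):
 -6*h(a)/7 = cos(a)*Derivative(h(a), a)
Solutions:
 h(a) = C1*(sin(a) - 1)^(3/7)/(sin(a) + 1)^(3/7)


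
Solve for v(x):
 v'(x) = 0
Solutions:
 v(x) = C1


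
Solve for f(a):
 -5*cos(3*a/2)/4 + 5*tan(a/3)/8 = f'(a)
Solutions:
 f(a) = C1 - 15*log(cos(a/3))/8 - 5*sin(3*a/2)/6


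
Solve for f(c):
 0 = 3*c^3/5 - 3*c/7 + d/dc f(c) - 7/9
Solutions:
 f(c) = C1 - 3*c^4/20 + 3*c^2/14 + 7*c/9


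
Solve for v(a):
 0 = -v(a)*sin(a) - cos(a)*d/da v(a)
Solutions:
 v(a) = C1*cos(a)


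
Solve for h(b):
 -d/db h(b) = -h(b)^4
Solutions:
 h(b) = (-1/(C1 + 3*b))^(1/3)
 h(b) = (-1/(C1 + b))^(1/3)*(-3^(2/3) - 3*3^(1/6)*I)/6
 h(b) = (-1/(C1 + b))^(1/3)*(-3^(2/3) + 3*3^(1/6)*I)/6


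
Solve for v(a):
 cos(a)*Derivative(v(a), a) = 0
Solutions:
 v(a) = C1


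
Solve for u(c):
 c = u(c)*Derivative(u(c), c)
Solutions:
 u(c) = -sqrt(C1 + c^2)
 u(c) = sqrt(C1 + c^2)


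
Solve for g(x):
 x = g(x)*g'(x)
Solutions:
 g(x) = -sqrt(C1 + x^2)
 g(x) = sqrt(C1 + x^2)


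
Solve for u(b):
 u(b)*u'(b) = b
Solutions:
 u(b) = -sqrt(C1 + b^2)
 u(b) = sqrt(C1 + b^2)


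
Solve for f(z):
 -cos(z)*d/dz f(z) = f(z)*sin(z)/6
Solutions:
 f(z) = C1*cos(z)^(1/6)


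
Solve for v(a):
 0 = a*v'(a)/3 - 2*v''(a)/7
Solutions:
 v(a) = C1 + C2*erfi(sqrt(21)*a/6)


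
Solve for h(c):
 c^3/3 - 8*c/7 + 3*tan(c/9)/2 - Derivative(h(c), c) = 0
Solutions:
 h(c) = C1 + c^4/12 - 4*c^2/7 - 27*log(cos(c/9))/2


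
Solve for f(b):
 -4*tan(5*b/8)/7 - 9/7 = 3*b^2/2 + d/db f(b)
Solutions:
 f(b) = C1 - b^3/2 - 9*b/7 + 32*log(cos(5*b/8))/35


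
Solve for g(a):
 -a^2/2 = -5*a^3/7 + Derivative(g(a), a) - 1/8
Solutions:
 g(a) = C1 + 5*a^4/28 - a^3/6 + a/8


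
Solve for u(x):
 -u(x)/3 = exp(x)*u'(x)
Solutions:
 u(x) = C1*exp(exp(-x)/3)


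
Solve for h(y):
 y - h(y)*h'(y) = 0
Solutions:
 h(y) = -sqrt(C1 + y^2)
 h(y) = sqrt(C1 + y^2)


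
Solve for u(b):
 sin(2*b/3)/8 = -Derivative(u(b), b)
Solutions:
 u(b) = C1 + 3*cos(2*b/3)/16


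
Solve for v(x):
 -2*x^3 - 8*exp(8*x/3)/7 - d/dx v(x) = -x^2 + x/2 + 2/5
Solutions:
 v(x) = C1 - x^4/2 + x^3/3 - x^2/4 - 2*x/5 - 3*exp(8*x/3)/7


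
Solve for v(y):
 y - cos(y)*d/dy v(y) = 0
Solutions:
 v(y) = C1 + Integral(y/cos(y), y)


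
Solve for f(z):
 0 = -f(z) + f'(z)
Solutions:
 f(z) = C1*exp(z)


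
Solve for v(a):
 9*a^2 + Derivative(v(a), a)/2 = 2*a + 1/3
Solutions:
 v(a) = C1 - 6*a^3 + 2*a^2 + 2*a/3


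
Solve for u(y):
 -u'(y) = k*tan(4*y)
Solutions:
 u(y) = C1 + k*log(cos(4*y))/4


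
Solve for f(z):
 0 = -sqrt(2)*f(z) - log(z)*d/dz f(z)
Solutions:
 f(z) = C1*exp(-sqrt(2)*li(z))


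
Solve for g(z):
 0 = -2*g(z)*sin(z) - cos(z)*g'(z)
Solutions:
 g(z) = C1*cos(z)^2


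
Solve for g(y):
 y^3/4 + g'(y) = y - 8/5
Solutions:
 g(y) = C1 - y^4/16 + y^2/2 - 8*y/5


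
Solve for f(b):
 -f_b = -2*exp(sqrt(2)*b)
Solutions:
 f(b) = C1 + sqrt(2)*exp(sqrt(2)*b)


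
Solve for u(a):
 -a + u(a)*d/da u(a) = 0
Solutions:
 u(a) = -sqrt(C1 + a^2)
 u(a) = sqrt(C1 + a^2)


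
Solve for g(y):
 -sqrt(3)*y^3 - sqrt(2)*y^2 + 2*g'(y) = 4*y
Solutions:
 g(y) = C1 + sqrt(3)*y^4/8 + sqrt(2)*y^3/6 + y^2


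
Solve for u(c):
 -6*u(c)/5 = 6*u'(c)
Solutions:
 u(c) = C1*exp(-c/5)


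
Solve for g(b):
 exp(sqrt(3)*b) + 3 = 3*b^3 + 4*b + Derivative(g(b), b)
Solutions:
 g(b) = C1 - 3*b^4/4 - 2*b^2 + 3*b + sqrt(3)*exp(sqrt(3)*b)/3


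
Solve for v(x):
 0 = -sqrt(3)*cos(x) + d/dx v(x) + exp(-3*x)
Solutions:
 v(x) = C1 + sqrt(3)*sin(x) + exp(-3*x)/3


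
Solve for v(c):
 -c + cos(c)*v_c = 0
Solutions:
 v(c) = C1 + Integral(c/cos(c), c)


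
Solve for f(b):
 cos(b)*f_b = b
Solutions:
 f(b) = C1 + Integral(b/cos(b), b)


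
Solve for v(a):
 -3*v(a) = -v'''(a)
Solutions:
 v(a) = C3*exp(3^(1/3)*a) + (C1*sin(3^(5/6)*a/2) + C2*cos(3^(5/6)*a/2))*exp(-3^(1/3)*a/2)


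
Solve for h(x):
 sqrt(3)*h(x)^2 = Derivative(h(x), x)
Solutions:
 h(x) = -1/(C1 + sqrt(3)*x)


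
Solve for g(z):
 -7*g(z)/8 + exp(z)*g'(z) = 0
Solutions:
 g(z) = C1*exp(-7*exp(-z)/8)


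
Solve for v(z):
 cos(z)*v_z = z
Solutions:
 v(z) = C1 + Integral(z/cos(z), z)


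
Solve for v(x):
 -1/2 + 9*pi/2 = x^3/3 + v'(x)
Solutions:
 v(x) = C1 - x^4/12 - x/2 + 9*pi*x/2


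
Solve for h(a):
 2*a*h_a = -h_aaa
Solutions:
 h(a) = C1 + Integral(C2*airyai(-2^(1/3)*a) + C3*airybi(-2^(1/3)*a), a)


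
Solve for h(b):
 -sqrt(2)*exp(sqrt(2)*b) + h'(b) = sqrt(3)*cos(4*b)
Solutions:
 h(b) = C1 + exp(sqrt(2)*b) + sqrt(3)*sin(4*b)/4


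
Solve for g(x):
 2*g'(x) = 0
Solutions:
 g(x) = C1


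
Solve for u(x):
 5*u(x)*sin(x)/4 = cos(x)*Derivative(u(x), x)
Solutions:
 u(x) = C1/cos(x)^(5/4)


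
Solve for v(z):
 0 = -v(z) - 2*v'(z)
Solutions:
 v(z) = C1*exp(-z/2)


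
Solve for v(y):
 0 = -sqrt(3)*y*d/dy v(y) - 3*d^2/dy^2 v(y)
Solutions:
 v(y) = C1 + C2*erf(sqrt(2)*3^(3/4)*y/6)


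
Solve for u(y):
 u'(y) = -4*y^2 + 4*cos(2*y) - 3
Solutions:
 u(y) = C1 - 4*y^3/3 - 3*y + 2*sin(2*y)


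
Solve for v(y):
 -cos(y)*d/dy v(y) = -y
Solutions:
 v(y) = C1 + Integral(y/cos(y), y)


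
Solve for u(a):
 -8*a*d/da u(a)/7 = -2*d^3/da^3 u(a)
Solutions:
 u(a) = C1 + Integral(C2*airyai(14^(2/3)*a/7) + C3*airybi(14^(2/3)*a/7), a)


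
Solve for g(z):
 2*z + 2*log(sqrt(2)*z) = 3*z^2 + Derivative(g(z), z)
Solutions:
 g(z) = C1 - z^3 + z^2 + 2*z*log(z) - 2*z + z*log(2)


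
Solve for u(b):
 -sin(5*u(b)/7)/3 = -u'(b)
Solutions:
 -b/3 + 7*log(cos(5*u(b)/7) - 1)/10 - 7*log(cos(5*u(b)/7) + 1)/10 = C1


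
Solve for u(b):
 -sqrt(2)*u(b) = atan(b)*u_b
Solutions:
 u(b) = C1*exp(-sqrt(2)*Integral(1/atan(b), b))


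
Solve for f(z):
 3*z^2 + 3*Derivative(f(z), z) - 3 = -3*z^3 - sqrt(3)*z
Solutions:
 f(z) = C1 - z^4/4 - z^3/3 - sqrt(3)*z^2/6 + z


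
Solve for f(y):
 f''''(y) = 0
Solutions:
 f(y) = C1 + C2*y + C3*y^2 + C4*y^3


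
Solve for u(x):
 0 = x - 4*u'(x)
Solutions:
 u(x) = C1 + x^2/8


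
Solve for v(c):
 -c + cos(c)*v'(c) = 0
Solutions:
 v(c) = C1 + Integral(c/cos(c), c)


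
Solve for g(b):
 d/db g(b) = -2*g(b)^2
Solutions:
 g(b) = 1/(C1 + 2*b)


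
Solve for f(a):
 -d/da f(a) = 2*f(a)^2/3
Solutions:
 f(a) = 3/(C1 + 2*a)


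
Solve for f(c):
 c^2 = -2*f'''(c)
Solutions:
 f(c) = C1 + C2*c + C3*c^2 - c^5/120


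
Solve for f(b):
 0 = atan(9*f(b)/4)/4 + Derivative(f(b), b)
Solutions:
 Integral(1/atan(9*_y/4), (_y, f(b))) = C1 - b/4


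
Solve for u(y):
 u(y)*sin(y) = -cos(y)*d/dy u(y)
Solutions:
 u(y) = C1*cos(y)


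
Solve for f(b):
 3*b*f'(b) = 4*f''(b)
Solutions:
 f(b) = C1 + C2*erfi(sqrt(6)*b/4)


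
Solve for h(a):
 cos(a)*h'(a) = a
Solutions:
 h(a) = C1 + Integral(a/cos(a), a)


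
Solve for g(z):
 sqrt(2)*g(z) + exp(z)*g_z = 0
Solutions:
 g(z) = C1*exp(sqrt(2)*exp(-z))


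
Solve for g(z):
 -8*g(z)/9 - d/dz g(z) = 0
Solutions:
 g(z) = C1*exp(-8*z/9)


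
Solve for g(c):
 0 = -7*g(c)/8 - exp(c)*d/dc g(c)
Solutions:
 g(c) = C1*exp(7*exp(-c)/8)


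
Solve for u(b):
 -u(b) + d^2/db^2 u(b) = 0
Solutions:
 u(b) = C1*exp(-b) + C2*exp(b)


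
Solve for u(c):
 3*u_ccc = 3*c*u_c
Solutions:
 u(c) = C1 + Integral(C2*airyai(c) + C3*airybi(c), c)


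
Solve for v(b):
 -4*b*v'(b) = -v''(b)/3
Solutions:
 v(b) = C1 + C2*erfi(sqrt(6)*b)


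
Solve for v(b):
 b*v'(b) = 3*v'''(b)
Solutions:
 v(b) = C1 + Integral(C2*airyai(3^(2/3)*b/3) + C3*airybi(3^(2/3)*b/3), b)


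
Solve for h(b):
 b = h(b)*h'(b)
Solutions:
 h(b) = -sqrt(C1 + b^2)
 h(b) = sqrt(C1 + b^2)


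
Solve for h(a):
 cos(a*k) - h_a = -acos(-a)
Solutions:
 h(a) = C1 + a*acos(-a) + sqrt(1 - a^2) + Piecewise((sin(a*k)/k, Ne(k, 0)), (a, True))


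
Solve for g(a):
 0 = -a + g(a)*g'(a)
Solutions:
 g(a) = -sqrt(C1 + a^2)
 g(a) = sqrt(C1 + a^2)


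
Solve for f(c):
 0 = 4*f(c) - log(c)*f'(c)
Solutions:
 f(c) = C1*exp(4*li(c))


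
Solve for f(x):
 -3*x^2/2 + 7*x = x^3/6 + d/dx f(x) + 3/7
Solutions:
 f(x) = C1 - x^4/24 - x^3/2 + 7*x^2/2 - 3*x/7


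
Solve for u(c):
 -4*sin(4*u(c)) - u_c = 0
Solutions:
 u(c) = -acos((-C1 - exp(32*c))/(C1 - exp(32*c)))/4 + pi/2
 u(c) = acos((-C1 - exp(32*c))/(C1 - exp(32*c)))/4


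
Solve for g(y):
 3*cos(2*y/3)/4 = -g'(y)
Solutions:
 g(y) = C1 - 9*sin(2*y/3)/8


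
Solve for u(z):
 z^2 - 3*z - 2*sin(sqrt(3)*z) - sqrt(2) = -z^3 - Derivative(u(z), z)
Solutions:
 u(z) = C1 - z^4/4 - z^3/3 + 3*z^2/2 + sqrt(2)*z - 2*sqrt(3)*cos(sqrt(3)*z)/3


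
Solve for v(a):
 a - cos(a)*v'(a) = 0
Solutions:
 v(a) = C1 + Integral(a/cos(a), a)


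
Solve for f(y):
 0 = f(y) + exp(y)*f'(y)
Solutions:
 f(y) = C1*exp(exp(-y))


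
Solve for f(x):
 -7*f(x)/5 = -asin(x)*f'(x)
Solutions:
 f(x) = C1*exp(7*Integral(1/asin(x), x)/5)


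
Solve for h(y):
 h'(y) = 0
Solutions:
 h(y) = C1


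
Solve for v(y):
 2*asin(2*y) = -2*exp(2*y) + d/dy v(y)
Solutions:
 v(y) = C1 + 2*y*asin(2*y) + sqrt(1 - 4*y^2) + exp(2*y)


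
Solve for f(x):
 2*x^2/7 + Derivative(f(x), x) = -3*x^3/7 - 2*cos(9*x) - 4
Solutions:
 f(x) = C1 - 3*x^4/28 - 2*x^3/21 - 4*x - 2*sin(9*x)/9


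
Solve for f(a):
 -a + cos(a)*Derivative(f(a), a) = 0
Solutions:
 f(a) = C1 + Integral(a/cos(a), a)


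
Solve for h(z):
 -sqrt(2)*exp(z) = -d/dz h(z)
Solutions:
 h(z) = C1 + sqrt(2)*exp(z)


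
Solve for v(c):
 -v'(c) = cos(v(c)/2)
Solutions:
 v(c) = -2*asin((C1 + exp(c))/(C1 - exp(c))) + 2*pi
 v(c) = 2*asin((C1 + exp(c))/(C1 - exp(c)))


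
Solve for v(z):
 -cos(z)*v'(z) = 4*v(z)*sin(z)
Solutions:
 v(z) = C1*cos(z)^4


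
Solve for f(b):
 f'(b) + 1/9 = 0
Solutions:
 f(b) = C1 - b/9


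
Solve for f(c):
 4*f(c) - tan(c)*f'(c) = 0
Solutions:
 f(c) = C1*sin(c)^4


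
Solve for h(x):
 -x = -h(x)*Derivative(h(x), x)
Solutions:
 h(x) = -sqrt(C1 + x^2)
 h(x) = sqrt(C1 + x^2)


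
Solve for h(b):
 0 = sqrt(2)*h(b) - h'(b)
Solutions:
 h(b) = C1*exp(sqrt(2)*b)


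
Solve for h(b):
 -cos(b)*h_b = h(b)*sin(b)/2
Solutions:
 h(b) = C1*sqrt(cos(b))


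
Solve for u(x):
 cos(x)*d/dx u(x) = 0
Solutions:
 u(x) = C1


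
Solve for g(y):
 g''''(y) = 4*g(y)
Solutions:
 g(y) = C1*exp(-sqrt(2)*y) + C2*exp(sqrt(2)*y) + C3*sin(sqrt(2)*y) + C4*cos(sqrt(2)*y)


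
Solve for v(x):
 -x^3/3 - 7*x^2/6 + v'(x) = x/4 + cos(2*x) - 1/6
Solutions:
 v(x) = C1 + x^4/12 + 7*x^3/18 + x^2/8 - x/6 + sin(2*x)/2


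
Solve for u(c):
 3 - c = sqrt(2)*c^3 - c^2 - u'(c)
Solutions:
 u(c) = C1 + sqrt(2)*c^4/4 - c^3/3 + c^2/2 - 3*c


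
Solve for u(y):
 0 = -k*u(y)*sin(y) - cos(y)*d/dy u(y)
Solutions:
 u(y) = C1*exp(k*log(cos(y)))


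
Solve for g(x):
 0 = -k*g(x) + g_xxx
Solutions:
 g(x) = C1*exp(k^(1/3)*x) + C2*exp(k^(1/3)*x*(-1 + sqrt(3)*I)/2) + C3*exp(-k^(1/3)*x*(1 + sqrt(3)*I)/2)


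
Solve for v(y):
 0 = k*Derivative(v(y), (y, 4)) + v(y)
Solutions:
 v(y) = C1*exp(-y*(-1/k)^(1/4)) + C2*exp(y*(-1/k)^(1/4)) + C3*exp(-I*y*(-1/k)^(1/4)) + C4*exp(I*y*(-1/k)^(1/4))


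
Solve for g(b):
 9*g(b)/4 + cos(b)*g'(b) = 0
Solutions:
 g(b) = C1*(sin(b) - 1)^(9/8)/(sin(b) + 1)^(9/8)


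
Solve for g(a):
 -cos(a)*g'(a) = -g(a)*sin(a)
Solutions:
 g(a) = C1/cos(a)


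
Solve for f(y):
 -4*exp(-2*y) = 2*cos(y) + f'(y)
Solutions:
 f(y) = C1 - 2*sin(y) + 2*exp(-2*y)


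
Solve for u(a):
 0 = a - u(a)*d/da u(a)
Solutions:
 u(a) = -sqrt(C1 + a^2)
 u(a) = sqrt(C1 + a^2)


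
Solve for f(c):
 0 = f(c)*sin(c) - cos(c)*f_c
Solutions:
 f(c) = C1/cos(c)


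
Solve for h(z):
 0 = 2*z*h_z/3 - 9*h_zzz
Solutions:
 h(z) = C1 + Integral(C2*airyai(2^(1/3)*z/3) + C3*airybi(2^(1/3)*z/3), z)


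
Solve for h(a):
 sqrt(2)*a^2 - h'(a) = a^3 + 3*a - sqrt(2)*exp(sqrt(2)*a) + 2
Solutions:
 h(a) = C1 - a^4/4 + sqrt(2)*a^3/3 - 3*a^2/2 - 2*a + exp(sqrt(2)*a)


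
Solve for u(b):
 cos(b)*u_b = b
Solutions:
 u(b) = C1 + Integral(b/cos(b), b)


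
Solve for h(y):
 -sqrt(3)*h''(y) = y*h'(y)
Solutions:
 h(y) = C1 + C2*erf(sqrt(2)*3^(3/4)*y/6)


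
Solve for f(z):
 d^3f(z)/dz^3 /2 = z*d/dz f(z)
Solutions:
 f(z) = C1 + Integral(C2*airyai(2^(1/3)*z) + C3*airybi(2^(1/3)*z), z)


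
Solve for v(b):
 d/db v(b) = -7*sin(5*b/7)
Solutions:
 v(b) = C1 + 49*cos(5*b/7)/5


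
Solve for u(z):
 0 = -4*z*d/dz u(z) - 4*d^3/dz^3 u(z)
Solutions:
 u(z) = C1 + Integral(C2*airyai(-z) + C3*airybi(-z), z)


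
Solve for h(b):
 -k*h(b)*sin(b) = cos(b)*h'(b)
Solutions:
 h(b) = C1*exp(k*log(cos(b)))


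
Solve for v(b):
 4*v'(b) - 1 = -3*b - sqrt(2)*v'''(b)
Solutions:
 v(b) = C1 + C2*sin(2^(3/4)*b) + C3*cos(2^(3/4)*b) - 3*b^2/8 + b/4


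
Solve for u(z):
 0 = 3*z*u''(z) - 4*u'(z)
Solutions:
 u(z) = C1 + C2*z^(7/3)


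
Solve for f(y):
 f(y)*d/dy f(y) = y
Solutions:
 f(y) = -sqrt(C1 + y^2)
 f(y) = sqrt(C1 + y^2)


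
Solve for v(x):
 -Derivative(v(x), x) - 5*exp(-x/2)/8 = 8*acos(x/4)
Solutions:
 v(x) = C1 - 8*x*acos(x/4) + 8*sqrt(16 - x^2) + 5*exp(-x/2)/4


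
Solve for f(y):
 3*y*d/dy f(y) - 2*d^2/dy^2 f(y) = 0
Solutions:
 f(y) = C1 + C2*erfi(sqrt(3)*y/2)


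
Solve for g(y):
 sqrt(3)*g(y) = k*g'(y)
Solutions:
 g(y) = C1*exp(sqrt(3)*y/k)


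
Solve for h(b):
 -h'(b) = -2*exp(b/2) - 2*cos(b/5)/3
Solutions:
 h(b) = C1 + 4*exp(b/2) + 10*sin(b/5)/3


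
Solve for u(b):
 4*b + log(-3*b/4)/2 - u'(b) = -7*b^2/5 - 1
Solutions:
 u(b) = C1 + 7*b^3/15 + 2*b^2 + b*log(-b)/2 + b*(-log(2) + 1/2 + log(3)/2)


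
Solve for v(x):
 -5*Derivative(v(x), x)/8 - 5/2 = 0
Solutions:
 v(x) = C1 - 4*x


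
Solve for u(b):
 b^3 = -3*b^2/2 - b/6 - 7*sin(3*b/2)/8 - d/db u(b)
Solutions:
 u(b) = C1 - b^4/4 - b^3/2 - b^2/12 + 7*cos(3*b/2)/12


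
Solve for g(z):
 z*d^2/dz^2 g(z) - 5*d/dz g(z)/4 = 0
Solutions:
 g(z) = C1 + C2*z^(9/4)


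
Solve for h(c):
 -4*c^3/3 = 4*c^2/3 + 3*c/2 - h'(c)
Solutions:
 h(c) = C1 + c^4/3 + 4*c^3/9 + 3*c^2/4


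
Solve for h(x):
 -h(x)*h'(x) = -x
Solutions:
 h(x) = -sqrt(C1 + x^2)
 h(x) = sqrt(C1 + x^2)


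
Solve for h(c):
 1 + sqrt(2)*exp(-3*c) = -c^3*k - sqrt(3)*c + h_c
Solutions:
 h(c) = C1 + c^4*k/4 + sqrt(3)*c^2/2 + c - sqrt(2)*exp(-3*c)/3


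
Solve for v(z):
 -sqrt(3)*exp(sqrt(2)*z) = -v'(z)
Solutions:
 v(z) = C1 + sqrt(6)*exp(sqrt(2)*z)/2


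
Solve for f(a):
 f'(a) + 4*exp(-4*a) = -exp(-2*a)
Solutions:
 f(a) = C1 + exp(-2*a)/2 + exp(-4*a)


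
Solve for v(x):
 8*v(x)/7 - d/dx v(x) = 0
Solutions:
 v(x) = C1*exp(8*x/7)


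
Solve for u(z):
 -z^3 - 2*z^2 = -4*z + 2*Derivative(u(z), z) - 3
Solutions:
 u(z) = C1 - z^4/8 - z^3/3 + z^2 + 3*z/2


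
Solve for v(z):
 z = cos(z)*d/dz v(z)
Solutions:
 v(z) = C1 + Integral(z/cos(z), z)


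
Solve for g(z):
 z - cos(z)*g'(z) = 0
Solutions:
 g(z) = C1 + Integral(z/cos(z), z)


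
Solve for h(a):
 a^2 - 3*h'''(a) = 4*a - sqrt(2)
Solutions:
 h(a) = C1 + C2*a + C3*a^2 + a^5/180 - a^4/18 + sqrt(2)*a^3/18


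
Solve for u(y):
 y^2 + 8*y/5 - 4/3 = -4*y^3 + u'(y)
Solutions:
 u(y) = C1 + y^4 + y^3/3 + 4*y^2/5 - 4*y/3


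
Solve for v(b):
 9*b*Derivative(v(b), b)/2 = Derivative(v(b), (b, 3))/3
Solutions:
 v(b) = C1 + Integral(C2*airyai(3*2^(2/3)*b/2) + C3*airybi(3*2^(2/3)*b/2), b)


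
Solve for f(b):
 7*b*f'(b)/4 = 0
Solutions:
 f(b) = C1


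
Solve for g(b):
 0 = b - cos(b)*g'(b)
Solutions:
 g(b) = C1 + Integral(b/cos(b), b)


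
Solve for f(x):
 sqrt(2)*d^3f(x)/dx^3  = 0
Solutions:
 f(x) = C1 + C2*x + C3*x^2


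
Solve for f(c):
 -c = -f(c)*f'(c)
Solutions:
 f(c) = -sqrt(C1 + c^2)
 f(c) = sqrt(C1 + c^2)


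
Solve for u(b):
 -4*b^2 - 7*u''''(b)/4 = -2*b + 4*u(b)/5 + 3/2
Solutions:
 u(b) = -5*b^2 + 5*b/2 + (C1*sin(sqrt(2)*35^(3/4)*b/35) + C2*cos(sqrt(2)*35^(3/4)*b/35))*exp(-sqrt(2)*35^(3/4)*b/35) + (C3*sin(sqrt(2)*35^(3/4)*b/35) + C4*cos(sqrt(2)*35^(3/4)*b/35))*exp(sqrt(2)*35^(3/4)*b/35) - 15/8


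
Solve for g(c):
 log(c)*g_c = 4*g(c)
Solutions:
 g(c) = C1*exp(4*li(c))


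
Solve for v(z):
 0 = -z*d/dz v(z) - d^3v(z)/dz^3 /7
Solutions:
 v(z) = C1 + Integral(C2*airyai(-7^(1/3)*z) + C3*airybi(-7^(1/3)*z), z)


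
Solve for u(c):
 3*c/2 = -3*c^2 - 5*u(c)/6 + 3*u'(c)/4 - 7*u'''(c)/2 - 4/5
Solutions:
 u(c) = C1*exp(42^(1/3)*c*(3*14^(1/3)/(sqrt(4774) + 70)^(1/3) + 3^(1/3)*(sqrt(4774) + 70)^(1/3))/84)*sin(14^(1/3)*3^(1/6)*c*(-(sqrt(4774) + 70)^(1/3) + 14^(1/3)*3^(2/3)/(sqrt(4774) + 70)^(1/3))/28) + C2*exp(42^(1/3)*c*(3*14^(1/3)/(sqrt(4774) + 70)^(1/3) + 3^(1/3)*(sqrt(4774) + 70)^(1/3))/84)*cos(14^(1/3)*3^(1/6)*c*(-(sqrt(4774) + 70)^(1/3) + 14^(1/3)*3^(2/3)/(sqrt(4774) + 70)^(1/3))/28) + C3*exp(-42^(1/3)*c*(3*14^(1/3)/(sqrt(4774) + 70)^(1/3) + 3^(1/3)*(sqrt(4774) + 70)^(1/3))/42) - 18*c^2/5 - 207*c/25 - 2103/250


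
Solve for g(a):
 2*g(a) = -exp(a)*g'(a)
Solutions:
 g(a) = C1*exp(2*exp(-a))


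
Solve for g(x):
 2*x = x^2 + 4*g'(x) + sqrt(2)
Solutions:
 g(x) = C1 - x^3/12 + x^2/4 - sqrt(2)*x/4


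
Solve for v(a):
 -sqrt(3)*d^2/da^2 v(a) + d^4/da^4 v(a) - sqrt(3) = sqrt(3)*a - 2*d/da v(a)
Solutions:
 v(a) = C1 + C2*exp(a*(3^(5/6)/(sqrt(9 - sqrt(3)) + 3)^(1/3) + 3^(2/3)*(sqrt(9 - sqrt(3)) + 3)^(1/3))/6)*sin(a*(-3^(1/6)*(sqrt(9 - sqrt(3)) + 3)^(1/3) + 3^(1/3)/(sqrt(9 - sqrt(3)) + 3)^(1/3))/2) + C3*exp(a*(3^(5/6)/(sqrt(9 - sqrt(3)) + 3)^(1/3) + 3^(2/3)*(sqrt(9 - sqrt(3)) + 3)^(1/3))/6)*cos(a*(-3^(1/6)*(sqrt(9 - sqrt(3)) + 3)^(1/3) + 3^(1/3)/(sqrt(9 - sqrt(3)) + 3)^(1/3))/2) + C4*exp(-a*(3^(5/6)/(sqrt(9 - sqrt(3)) + 3)^(1/3) + 3^(2/3)*(sqrt(9 - sqrt(3)) + 3)^(1/3))/3) + sqrt(3)*a^2/4 + 3*a/4 + sqrt(3)*a/2


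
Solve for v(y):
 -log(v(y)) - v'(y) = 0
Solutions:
 li(v(y)) = C1 - y


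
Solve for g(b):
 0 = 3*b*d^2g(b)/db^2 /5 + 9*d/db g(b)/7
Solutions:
 g(b) = C1 + C2/b^(8/7)


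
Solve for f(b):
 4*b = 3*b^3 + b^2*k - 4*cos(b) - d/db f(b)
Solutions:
 f(b) = C1 + 3*b^4/4 + b^3*k/3 - 2*b^2 - 4*sin(b)


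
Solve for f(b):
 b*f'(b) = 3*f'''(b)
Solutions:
 f(b) = C1 + Integral(C2*airyai(3^(2/3)*b/3) + C3*airybi(3^(2/3)*b/3), b)


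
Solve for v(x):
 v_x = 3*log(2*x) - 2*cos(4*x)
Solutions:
 v(x) = C1 + 3*x*log(x) - 3*x + 3*x*log(2) - sin(4*x)/2


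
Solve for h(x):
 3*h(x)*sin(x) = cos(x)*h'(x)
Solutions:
 h(x) = C1/cos(x)^3


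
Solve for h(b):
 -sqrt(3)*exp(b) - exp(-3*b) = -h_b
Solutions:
 h(b) = C1 + sqrt(3)*exp(b) - exp(-3*b)/3


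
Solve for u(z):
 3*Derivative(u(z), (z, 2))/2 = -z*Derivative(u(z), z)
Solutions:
 u(z) = C1 + C2*erf(sqrt(3)*z/3)


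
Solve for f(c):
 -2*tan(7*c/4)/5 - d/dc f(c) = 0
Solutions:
 f(c) = C1 + 8*log(cos(7*c/4))/35


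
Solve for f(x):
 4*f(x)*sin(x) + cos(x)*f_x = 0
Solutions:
 f(x) = C1*cos(x)^4


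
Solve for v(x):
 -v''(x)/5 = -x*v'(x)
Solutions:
 v(x) = C1 + C2*erfi(sqrt(10)*x/2)


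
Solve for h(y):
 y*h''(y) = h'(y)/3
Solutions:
 h(y) = C1 + C2*y^(4/3)


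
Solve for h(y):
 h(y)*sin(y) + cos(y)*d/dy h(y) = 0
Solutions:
 h(y) = C1*cos(y)


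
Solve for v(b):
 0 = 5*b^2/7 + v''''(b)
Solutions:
 v(b) = C1 + C2*b + C3*b^2 + C4*b^3 - b^6/504


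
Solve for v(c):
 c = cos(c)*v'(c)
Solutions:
 v(c) = C1 + Integral(c/cos(c), c)


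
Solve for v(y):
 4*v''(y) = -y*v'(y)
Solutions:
 v(y) = C1 + C2*erf(sqrt(2)*y/4)


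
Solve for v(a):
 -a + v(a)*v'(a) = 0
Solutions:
 v(a) = -sqrt(C1 + a^2)
 v(a) = sqrt(C1 + a^2)


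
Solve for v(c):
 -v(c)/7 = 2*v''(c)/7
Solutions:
 v(c) = C1*sin(sqrt(2)*c/2) + C2*cos(sqrt(2)*c/2)


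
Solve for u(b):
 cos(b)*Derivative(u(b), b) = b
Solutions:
 u(b) = C1 + Integral(b/cos(b), b)


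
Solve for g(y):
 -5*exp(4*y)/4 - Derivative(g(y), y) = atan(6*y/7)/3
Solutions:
 g(y) = C1 - y*atan(6*y/7)/3 - 5*exp(4*y)/16 + 7*log(36*y^2 + 49)/36


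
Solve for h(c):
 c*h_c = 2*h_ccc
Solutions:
 h(c) = C1 + Integral(C2*airyai(2^(2/3)*c/2) + C3*airybi(2^(2/3)*c/2), c)


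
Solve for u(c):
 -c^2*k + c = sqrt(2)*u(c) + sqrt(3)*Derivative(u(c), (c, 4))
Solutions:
 u(c) = -sqrt(2)*c^2*k/2 + sqrt(2)*c/2 + (C1*sin(2^(5/8)*3^(7/8)*c/6) + C2*cos(2^(5/8)*3^(7/8)*c/6))*exp(-2^(5/8)*3^(7/8)*c/6) + (C3*sin(2^(5/8)*3^(7/8)*c/6) + C4*cos(2^(5/8)*3^(7/8)*c/6))*exp(2^(5/8)*3^(7/8)*c/6)


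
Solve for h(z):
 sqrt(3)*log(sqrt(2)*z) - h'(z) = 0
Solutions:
 h(z) = C1 + sqrt(3)*z*log(z) - sqrt(3)*z + sqrt(3)*z*log(2)/2


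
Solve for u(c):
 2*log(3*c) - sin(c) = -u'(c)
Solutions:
 u(c) = C1 - 2*c*log(c) - 2*c*log(3) + 2*c - cos(c)


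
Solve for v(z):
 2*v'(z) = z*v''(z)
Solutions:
 v(z) = C1 + C2*z^3


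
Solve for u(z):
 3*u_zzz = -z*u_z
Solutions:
 u(z) = C1 + Integral(C2*airyai(-3^(2/3)*z/3) + C3*airybi(-3^(2/3)*z/3), z)


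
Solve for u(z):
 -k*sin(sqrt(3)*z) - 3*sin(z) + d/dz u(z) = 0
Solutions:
 u(z) = C1 - sqrt(3)*k*cos(sqrt(3)*z)/3 - 3*cos(z)


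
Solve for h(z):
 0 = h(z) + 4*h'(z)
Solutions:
 h(z) = C1*exp(-z/4)


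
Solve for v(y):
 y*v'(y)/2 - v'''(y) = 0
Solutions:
 v(y) = C1 + Integral(C2*airyai(2^(2/3)*y/2) + C3*airybi(2^(2/3)*y/2), y)


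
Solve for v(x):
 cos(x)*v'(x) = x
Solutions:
 v(x) = C1 + Integral(x/cos(x), x)


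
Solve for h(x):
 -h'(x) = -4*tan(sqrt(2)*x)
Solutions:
 h(x) = C1 - 2*sqrt(2)*log(cos(sqrt(2)*x))


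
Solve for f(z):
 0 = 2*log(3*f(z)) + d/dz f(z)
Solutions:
 Integral(1/(log(_y) + log(3)), (_y, f(z)))/2 = C1 - z


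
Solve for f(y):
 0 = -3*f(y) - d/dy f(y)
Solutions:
 f(y) = C1*exp(-3*y)


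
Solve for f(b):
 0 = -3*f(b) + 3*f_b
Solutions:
 f(b) = C1*exp(b)


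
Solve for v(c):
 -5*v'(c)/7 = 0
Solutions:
 v(c) = C1


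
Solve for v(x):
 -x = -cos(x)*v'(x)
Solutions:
 v(x) = C1 + Integral(x/cos(x), x)


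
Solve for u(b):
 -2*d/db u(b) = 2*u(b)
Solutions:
 u(b) = C1*exp(-b)


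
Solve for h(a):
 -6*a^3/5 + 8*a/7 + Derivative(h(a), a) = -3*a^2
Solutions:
 h(a) = C1 + 3*a^4/10 - a^3 - 4*a^2/7


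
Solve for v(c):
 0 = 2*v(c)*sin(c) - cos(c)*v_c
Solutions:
 v(c) = C1/cos(c)^2


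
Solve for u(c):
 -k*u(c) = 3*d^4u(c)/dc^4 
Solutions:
 u(c) = C1*exp(-3^(3/4)*c*(-k)^(1/4)/3) + C2*exp(3^(3/4)*c*(-k)^(1/4)/3) + C3*exp(-3^(3/4)*I*c*(-k)^(1/4)/3) + C4*exp(3^(3/4)*I*c*(-k)^(1/4)/3)


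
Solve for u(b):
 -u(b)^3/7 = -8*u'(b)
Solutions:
 u(b) = -2*sqrt(7)*sqrt(-1/(C1 + b))
 u(b) = 2*sqrt(7)*sqrt(-1/(C1 + b))


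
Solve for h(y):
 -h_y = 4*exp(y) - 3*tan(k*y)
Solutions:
 h(y) = C1 + 3*Piecewise((-log(cos(k*y))/k, Ne(k, 0)), (0, True)) - 4*exp(y)


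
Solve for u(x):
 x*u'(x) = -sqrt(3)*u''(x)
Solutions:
 u(x) = C1 + C2*erf(sqrt(2)*3^(3/4)*x/6)


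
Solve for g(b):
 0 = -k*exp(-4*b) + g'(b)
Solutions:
 g(b) = C1 - k*exp(-4*b)/4


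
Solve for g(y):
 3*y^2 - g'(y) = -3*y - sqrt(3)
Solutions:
 g(y) = C1 + y^3 + 3*y^2/2 + sqrt(3)*y


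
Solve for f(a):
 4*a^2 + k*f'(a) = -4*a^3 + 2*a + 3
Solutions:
 f(a) = C1 - a^4/k - 4*a^3/(3*k) + a^2/k + 3*a/k


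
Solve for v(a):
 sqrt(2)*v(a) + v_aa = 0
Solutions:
 v(a) = C1*sin(2^(1/4)*a) + C2*cos(2^(1/4)*a)


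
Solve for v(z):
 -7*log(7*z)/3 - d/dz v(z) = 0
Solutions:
 v(z) = C1 - 7*z*log(z)/3 - 7*z*log(7)/3 + 7*z/3


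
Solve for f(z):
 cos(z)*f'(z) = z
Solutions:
 f(z) = C1 + Integral(z/cos(z), z)


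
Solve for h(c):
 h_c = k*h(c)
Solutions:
 h(c) = C1*exp(c*k)


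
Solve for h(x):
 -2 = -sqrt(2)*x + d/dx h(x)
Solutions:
 h(x) = C1 + sqrt(2)*x^2/2 - 2*x


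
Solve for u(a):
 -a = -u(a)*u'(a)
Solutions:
 u(a) = -sqrt(C1 + a^2)
 u(a) = sqrt(C1 + a^2)


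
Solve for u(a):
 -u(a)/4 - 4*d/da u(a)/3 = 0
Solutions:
 u(a) = C1*exp(-3*a/16)


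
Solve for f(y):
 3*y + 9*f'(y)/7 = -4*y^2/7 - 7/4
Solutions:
 f(y) = C1 - 4*y^3/27 - 7*y^2/6 - 49*y/36


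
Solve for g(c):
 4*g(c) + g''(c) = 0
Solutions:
 g(c) = C1*sin(2*c) + C2*cos(2*c)


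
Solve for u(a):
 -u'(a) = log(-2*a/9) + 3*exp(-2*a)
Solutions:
 u(a) = C1 - a*log(-a) + a*(-log(2) + 1 + 2*log(3)) + 3*exp(-2*a)/2


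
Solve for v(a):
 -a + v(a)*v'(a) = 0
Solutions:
 v(a) = -sqrt(C1 + a^2)
 v(a) = sqrt(C1 + a^2)


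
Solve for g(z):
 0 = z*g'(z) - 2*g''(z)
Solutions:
 g(z) = C1 + C2*erfi(z/2)


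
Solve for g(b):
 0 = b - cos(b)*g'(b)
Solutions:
 g(b) = C1 + Integral(b/cos(b), b)


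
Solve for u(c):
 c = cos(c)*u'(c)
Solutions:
 u(c) = C1 + Integral(c/cos(c), c)


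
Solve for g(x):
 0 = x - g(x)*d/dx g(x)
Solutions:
 g(x) = -sqrt(C1 + x^2)
 g(x) = sqrt(C1 + x^2)


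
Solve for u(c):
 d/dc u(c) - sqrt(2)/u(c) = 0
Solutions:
 u(c) = -sqrt(C1 + 2*sqrt(2)*c)
 u(c) = sqrt(C1 + 2*sqrt(2)*c)


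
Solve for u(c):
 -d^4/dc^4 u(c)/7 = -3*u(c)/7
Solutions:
 u(c) = C1*exp(-3^(1/4)*c) + C2*exp(3^(1/4)*c) + C3*sin(3^(1/4)*c) + C4*cos(3^(1/4)*c)


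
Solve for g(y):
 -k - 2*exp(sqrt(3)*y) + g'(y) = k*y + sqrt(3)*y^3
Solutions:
 g(y) = C1 + k*y^2/2 + k*y + sqrt(3)*y^4/4 + 2*sqrt(3)*exp(sqrt(3)*y)/3


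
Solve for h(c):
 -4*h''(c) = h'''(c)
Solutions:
 h(c) = C1 + C2*c + C3*exp(-4*c)


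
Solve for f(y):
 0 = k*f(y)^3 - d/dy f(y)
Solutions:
 f(y) = -sqrt(2)*sqrt(-1/(C1 + k*y))/2
 f(y) = sqrt(2)*sqrt(-1/(C1 + k*y))/2


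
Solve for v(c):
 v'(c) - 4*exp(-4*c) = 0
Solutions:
 v(c) = C1 - exp(-4*c)


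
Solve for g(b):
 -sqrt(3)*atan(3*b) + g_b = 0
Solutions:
 g(b) = C1 + sqrt(3)*(b*atan(3*b) - log(9*b^2 + 1)/6)


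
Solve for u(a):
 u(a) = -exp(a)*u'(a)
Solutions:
 u(a) = C1*exp(exp(-a))


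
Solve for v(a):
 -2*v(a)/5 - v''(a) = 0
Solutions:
 v(a) = C1*sin(sqrt(10)*a/5) + C2*cos(sqrt(10)*a/5)


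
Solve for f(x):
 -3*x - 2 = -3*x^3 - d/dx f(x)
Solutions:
 f(x) = C1 - 3*x^4/4 + 3*x^2/2 + 2*x


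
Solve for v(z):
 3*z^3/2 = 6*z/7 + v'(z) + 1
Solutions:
 v(z) = C1 + 3*z^4/8 - 3*z^2/7 - z


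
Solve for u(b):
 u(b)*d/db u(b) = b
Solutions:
 u(b) = -sqrt(C1 + b^2)
 u(b) = sqrt(C1 + b^2)


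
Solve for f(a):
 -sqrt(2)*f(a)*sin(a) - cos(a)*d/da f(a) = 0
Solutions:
 f(a) = C1*cos(a)^(sqrt(2))


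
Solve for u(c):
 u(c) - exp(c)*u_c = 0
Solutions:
 u(c) = C1*exp(-exp(-c))


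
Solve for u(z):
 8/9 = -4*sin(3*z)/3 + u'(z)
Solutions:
 u(z) = C1 + 8*z/9 - 4*cos(3*z)/9


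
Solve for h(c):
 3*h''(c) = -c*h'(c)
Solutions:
 h(c) = C1 + C2*erf(sqrt(6)*c/6)


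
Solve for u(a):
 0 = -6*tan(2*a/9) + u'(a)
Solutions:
 u(a) = C1 - 27*log(cos(2*a/9))


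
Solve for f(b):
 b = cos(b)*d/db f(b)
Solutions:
 f(b) = C1 + Integral(b/cos(b), b)


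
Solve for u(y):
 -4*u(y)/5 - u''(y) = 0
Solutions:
 u(y) = C1*sin(2*sqrt(5)*y/5) + C2*cos(2*sqrt(5)*y/5)


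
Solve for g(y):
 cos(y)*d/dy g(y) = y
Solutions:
 g(y) = C1 + Integral(y/cos(y), y)


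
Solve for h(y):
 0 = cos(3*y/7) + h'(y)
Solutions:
 h(y) = C1 - 7*sin(3*y/7)/3


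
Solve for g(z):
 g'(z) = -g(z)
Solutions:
 g(z) = C1*exp(-z)


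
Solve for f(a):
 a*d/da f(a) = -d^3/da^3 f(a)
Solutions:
 f(a) = C1 + Integral(C2*airyai(-a) + C3*airybi(-a), a)


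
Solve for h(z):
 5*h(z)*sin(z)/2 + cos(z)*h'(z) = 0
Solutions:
 h(z) = C1*cos(z)^(5/2)


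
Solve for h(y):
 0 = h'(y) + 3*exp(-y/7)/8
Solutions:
 h(y) = C1 + 21*exp(-y/7)/8


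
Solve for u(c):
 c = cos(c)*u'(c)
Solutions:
 u(c) = C1 + Integral(c/cos(c), c)


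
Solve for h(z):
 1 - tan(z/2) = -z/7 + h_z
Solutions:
 h(z) = C1 + z^2/14 + z + 2*log(cos(z/2))


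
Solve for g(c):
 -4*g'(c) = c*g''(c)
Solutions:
 g(c) = C1 + C2/c^3


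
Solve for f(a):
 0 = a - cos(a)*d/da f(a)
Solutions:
 f(a) = C1 + Integral(a/cos(a), a)


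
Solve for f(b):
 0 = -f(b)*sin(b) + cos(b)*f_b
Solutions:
 f(b) = C1/cos(b)


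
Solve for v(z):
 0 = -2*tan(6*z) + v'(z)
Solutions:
 v(z) = C1 - log(cos(6*z))/3


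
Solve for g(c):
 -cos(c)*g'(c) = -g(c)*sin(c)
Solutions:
 g(c) = C1/cos(c)


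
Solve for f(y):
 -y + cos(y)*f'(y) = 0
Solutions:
 f(y) = C1 + Integral(y/cos(y), y)


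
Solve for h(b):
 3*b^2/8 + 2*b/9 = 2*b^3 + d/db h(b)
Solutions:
 h(b) = C1 - b^4/2 + b^3/8 + b^2/9


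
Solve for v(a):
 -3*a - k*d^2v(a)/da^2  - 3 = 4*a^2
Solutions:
 v(a) = C1 + C2*a - a^4/(3*k) - a^3/(2*k) - 3*a^2/(2*k)


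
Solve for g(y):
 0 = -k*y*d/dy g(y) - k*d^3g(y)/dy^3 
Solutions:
 g(y) = C1 + Integral(C2*airyai(-y) + C3*airybi(-y), y)


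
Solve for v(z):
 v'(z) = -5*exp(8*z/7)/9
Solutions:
 v(z) = C1 - 35*exp(8*z/7)/72


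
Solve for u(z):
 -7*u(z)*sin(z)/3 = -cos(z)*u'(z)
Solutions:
 u(z) = C1/cos(z)^(7/3)


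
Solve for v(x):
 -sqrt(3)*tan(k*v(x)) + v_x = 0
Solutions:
 v(x) = Piecewise((-asin(exp(C1*k + sqrt(3)*k*x))/k + pi/k, Ne(k, 0)), (nan, True))
 v(x) = Piecewise((asin(exp(C1*k + sqrt(3)*k*x))/k, Ne(k, 0)), (nan, True))


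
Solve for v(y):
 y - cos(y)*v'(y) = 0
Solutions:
 v(y) = C1 + Integral(y/cos(y), y)


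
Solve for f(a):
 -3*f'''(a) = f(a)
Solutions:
 f(a) = C3*exp(-3^(2/3)*a/3) + (C1*sin(3^(1/6)*a/2) + C2*cos(3^(1/6)*a/2))*exp(3^(2/3)*a/6)


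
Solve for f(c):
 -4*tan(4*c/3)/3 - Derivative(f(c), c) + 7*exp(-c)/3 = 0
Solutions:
 f(c) = C1 - log(tan(4*c/3)^2 + 1)/2 - 7*exp(-c)/3


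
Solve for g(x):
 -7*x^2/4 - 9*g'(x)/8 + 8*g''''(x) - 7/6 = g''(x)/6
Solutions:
 g(x) = C1 + C2*exp(-2^(1/3)*x*(2/(7*sqrt(1205) + 243)^(1/3) + 2^(1/3)*(7*sqrt(1205) + 243)^(1/3))/48)*sin(2^(1/3)*sqrt(3)*x*(-2^(1/3)*(7*sqrt(1205) + 243)^(1/3) + 2/(7*sqrt(1205) + 243)^(1/3))/48) + C3*exp(-2^(1/3)*x*(2/(7*sqrt(1205) + 243)^(1/3) + 2^(1/3)*(7*sqrt(1205) + 243)^(1/3))/48)*cos(2^(1/3)*sqrt(3)*x*(-2^(1/3)*(7*sqrt(1205) + 243)^(1/3) + 2/(7*sqrt(1205) + 243)^(1/3))/48) + C4*exp(2^(1/3)*x*(2/(7*sqrt(1205) + 243)^(1/3) + 2^(1/3)*(7*sqrt(1205) + 243)^(1/3))/24) - 14*x^3/27 + 56*x^2/243 - 7252*x/6561


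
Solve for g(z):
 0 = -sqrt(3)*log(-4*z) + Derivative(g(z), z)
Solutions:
 g(z) = C1 + sqrt(3)*z*log(-z) + sqrt(3)*z*(-1 + 2*log(2))


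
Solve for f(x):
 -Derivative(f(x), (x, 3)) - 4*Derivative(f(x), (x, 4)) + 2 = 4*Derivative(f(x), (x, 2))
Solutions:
 f(x) = C1 + C2*x + x^2/4 + (C3*sin(3*sqrt(7)*x/8) + C4*cos(3*sqrt(7)*x/8))*exp(-x/8)


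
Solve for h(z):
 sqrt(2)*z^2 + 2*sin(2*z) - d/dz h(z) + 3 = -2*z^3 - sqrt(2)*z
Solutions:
 h(z) = C1 + z^4/2 + sqrt(2)*z^3/3 + sqrt(2)*z^2/2 + 3*z - cos(2*z)


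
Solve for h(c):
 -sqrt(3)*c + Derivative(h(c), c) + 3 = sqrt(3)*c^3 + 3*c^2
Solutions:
 h(c) = C1 + sqrt(3)*c^4/4 + c^3 + sqrt(3)*c^2/2 - 3*c


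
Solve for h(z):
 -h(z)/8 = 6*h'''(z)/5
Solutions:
 h(z) = C3*exp(-5^(1/3)*6^(2/3)*z/12) + (C1*sin(2^(2/3)*3^(1/6)*5^(1/3)*z/8) + C2*cos(2^(2/3)*3^(1/6)*5^(1/3)*z/8))*exp(5^(1/3)*6^(2/3)*z/24)


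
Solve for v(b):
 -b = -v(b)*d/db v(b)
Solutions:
 v(b) = -sqrt(C1 + b^2)
 v(b) = sqrt(C1 + b^2)


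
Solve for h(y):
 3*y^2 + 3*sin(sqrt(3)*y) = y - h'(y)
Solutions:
 h(y) = C1 - y^3 + y^2/2 + sqrt(3)*cos(sqrt(3)*y)


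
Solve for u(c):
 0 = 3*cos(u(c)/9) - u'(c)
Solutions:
 -3*c - 9*log(sin(u(c)/9) - 1)/2 + 9*log(sin(u(c)/9) + 1)/2 = C1


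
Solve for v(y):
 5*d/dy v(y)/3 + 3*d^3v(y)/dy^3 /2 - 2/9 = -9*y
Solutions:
 v(y) = C1 + C2*sin(sqrt(10)*y/3) + C3*cos(sqrt(10)*y/3) - 27*y^2/10 + 2*y/15


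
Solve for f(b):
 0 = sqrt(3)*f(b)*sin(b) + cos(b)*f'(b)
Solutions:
 f(b) = C1*cos(b)^(sqrt(3))


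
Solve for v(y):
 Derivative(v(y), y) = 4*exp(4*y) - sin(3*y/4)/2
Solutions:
 v(y) = C1 + exp(4*y) + 2*cos(3*y/4)/3


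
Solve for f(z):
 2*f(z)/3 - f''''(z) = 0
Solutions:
 f(z) = C1*exp(-2^(1/4)*3^(3/4)*z/3) + C2*exp(2^(1/4)*3^(3/4)*z/3) + C3*sin(2^(1/4)*3^(3/4)*z/3) + C4*cos(2^(1/4)*3^(3/4)*z/3)


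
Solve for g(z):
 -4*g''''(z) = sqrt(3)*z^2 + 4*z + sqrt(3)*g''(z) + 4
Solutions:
 g(z) = C1 + C2*z + C3*sin(3^(1/4)*z/2) + C4*cos(3^(1/4)*z/2) - z^4/12 - 2*sqrt(3)*z^3/9 + 2*sqrt(3)*z^2/3


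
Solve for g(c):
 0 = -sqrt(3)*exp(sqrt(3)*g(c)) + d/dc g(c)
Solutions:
 g(c) = sqrt(3)*(2*log(-1/(C1 + sqrt(3)*c)) - log(3))/6


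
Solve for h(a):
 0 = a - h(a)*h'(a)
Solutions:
 h(a) = -sqrt(C1 + a^2)
 h(a) = sqrt(C1 + a^2)


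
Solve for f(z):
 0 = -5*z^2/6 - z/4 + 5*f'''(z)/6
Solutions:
 f(z) = C1 + C2*z + C3*z^2 + z^5/60 + z^4/80


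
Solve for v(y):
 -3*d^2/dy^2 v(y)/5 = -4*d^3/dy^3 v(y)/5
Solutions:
 v(y) = C1 + C2*y + C3*exp(3*y/4)


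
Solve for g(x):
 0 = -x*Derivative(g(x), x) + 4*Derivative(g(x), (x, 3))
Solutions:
 g(x) = C1 + Integral(C2*airyai(2^(1/3)*x/2) + C3*airybi(2^(1/3)*x/2), x)


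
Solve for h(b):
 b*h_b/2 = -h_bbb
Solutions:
 h(b) = C1 + Integral(C2*airyai(-2^(2/3)*b/2) + C3*airybi(-2^(2/3)*b/2), b)


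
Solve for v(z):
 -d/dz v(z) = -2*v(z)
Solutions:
 v(z) = C1*exp(2*z)


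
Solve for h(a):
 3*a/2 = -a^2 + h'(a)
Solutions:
 h(a) = C1 + a^3/3 + 3*a^2/4


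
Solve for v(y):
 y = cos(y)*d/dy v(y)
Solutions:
 v(y) = C1 + Integral(y/cos(y), y)


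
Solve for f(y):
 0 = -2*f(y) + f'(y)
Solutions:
 f(y) = C1*exp(2*y)


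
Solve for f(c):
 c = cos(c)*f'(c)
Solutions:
 f(c) = C1 + Integral(c/cos(c), c)


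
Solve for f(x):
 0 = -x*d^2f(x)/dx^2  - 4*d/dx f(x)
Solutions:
 f(x) = C1 + C2/x^3


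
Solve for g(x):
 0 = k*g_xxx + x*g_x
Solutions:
 g(x) = C1 + Integral(C2*airyai(x*(-1/k)^(1/3)) + C3*airybi(x*(-1/k)^(1/3)), x)


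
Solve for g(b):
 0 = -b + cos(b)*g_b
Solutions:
 g(b) = C1 + Integral(b/cos(b), b)


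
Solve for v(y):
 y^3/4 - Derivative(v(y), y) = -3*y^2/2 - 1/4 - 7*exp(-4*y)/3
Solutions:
 v(y) = C1 + y^4/16 + y^3/2 + y/4 - 7*exp(-4*y)/12


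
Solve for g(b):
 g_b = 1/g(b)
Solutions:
 g(b) = -sqrt(C1 + 2*b)
 g(b) = sqrt(C1 + 2*b)


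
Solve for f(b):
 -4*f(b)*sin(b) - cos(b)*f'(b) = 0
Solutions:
 f(b) = C1*cos(b)^4


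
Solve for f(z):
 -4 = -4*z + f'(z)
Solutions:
 f(z) = C1 + 2*z^2 - 4*z


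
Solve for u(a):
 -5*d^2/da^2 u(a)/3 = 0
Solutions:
 u(a) = C1 + C2*a


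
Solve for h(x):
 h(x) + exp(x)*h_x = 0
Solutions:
 h(x) = C1*exp(exp(-x))


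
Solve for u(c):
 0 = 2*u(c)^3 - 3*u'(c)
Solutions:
 u(c) = -sqrt(6)*sqrt(-1/(C1 + 2*c))/2
 u(c) = sqrt(6)*sqrt(-1/(C1 + 2*c))/2


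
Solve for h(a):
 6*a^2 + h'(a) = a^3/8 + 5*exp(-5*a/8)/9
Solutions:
 h(a) = C1 + a^4/32 - 2*a^3 - 8*exp(-5*a/8)/9


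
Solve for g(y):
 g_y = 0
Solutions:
 g(y) = C1


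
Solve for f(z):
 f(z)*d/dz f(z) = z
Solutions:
 f(z) = -sqrt(C1 + z^2)
 f(z) = sqrt(C1 + z^2)


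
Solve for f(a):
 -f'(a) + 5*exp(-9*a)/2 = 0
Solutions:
 f(a) = C1 - 5*exp(-9*a)/18


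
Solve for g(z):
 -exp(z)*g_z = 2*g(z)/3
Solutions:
 g(z) = C1*exp(2*exp(-z)/3)


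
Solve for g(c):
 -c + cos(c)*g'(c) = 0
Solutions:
 g(c) = C1 + Integral(c/cos(c), c)


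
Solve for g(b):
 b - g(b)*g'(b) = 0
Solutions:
 g(b) = -sqrt(C1 + b^2)
 g(b) = sqrt(C1 + b^2)


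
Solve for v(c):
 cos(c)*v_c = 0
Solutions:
 v(c) = C1


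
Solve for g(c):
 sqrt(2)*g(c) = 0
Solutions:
 g(c) = 0


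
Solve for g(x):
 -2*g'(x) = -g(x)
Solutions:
 g(x) = C1*exp(x/2)


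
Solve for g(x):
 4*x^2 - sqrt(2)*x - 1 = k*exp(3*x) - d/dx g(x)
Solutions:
 g(x) = C1 + k*exp(3*x)/3 - 4*x^3/3 + sqrt(2)*x^2/2 + x


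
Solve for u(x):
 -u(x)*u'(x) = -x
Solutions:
 u(x) = -sqrt(C1 + x^2)
 u(x) = sqrt(C1 + x^2)


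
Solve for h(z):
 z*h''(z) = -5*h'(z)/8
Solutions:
 h(z) = C1 + C2*z^(3/8)


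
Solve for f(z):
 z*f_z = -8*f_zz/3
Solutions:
 f(z) = C1 + C2*erf(sqrt(3)*z/4)


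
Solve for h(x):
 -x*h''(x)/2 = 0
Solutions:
 h(x) = C1 + C2*x


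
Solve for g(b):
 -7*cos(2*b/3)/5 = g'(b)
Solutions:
 g(b) = C1 - 21*sin(2*b/3)/10


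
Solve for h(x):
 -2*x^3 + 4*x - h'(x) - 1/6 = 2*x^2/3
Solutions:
 h(x) = C1 - x^4/2 - 2*x^3/9 + 2*x^2 - x/6


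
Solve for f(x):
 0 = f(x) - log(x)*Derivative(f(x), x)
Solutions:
 f(x) = C1*exp(li(x))


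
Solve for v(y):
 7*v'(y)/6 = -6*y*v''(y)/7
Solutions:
 v(y) = C1 + C2/y^(13/36)


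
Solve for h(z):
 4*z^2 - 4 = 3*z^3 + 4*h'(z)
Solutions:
 h(z) = C1 - 3*z^4/16 + z^3/3 - z


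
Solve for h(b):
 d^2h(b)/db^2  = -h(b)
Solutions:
 h(b) = C1*sin(b) + C2*cos(b)


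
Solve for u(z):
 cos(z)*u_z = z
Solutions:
 u(z) = C1 + Integral(z/cos(z), z)


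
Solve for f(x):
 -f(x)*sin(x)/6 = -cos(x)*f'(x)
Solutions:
 f(x) = C1/cos(x)^(1/6)


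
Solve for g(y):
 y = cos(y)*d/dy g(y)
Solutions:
 g(y) = C1 + Integral(y/cos(y), y)
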